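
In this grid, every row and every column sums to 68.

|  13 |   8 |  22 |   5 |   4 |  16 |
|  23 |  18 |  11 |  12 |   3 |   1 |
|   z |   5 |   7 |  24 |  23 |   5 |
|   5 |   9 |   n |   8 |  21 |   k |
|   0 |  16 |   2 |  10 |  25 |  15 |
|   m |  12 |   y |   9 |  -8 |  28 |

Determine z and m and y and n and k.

The known cells in row 3 total 64, leaving 68 − 64 = 4 for the blank.
The known cells in column 1 total 45, leaving 68 − 45 = 23 for the blank.
The known cells in column 6 total 65, leaving 68 − 65 = 3 for the blank.
The known cells in row 4 total 46, leaving 68 − 46 = 22 for the blank.
The known cells in row 6 total 64, leaving 68 − 64 = 4 for the blank.

z = 4, m = 23, y = 4, n = 22, k = 3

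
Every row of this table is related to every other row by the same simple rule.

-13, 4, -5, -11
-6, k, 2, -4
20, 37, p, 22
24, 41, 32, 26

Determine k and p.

k = 11, p = 28

The difference between any two rows is the same in every column — this is an addition table with the headers hidden.
Row 2 minus row 1 is -4 − (-11) = 7, so its entry in column 2 is 4 + 7 = 11.
Row 3 minus row 1 is 22 − (-11) = 33, so its entry in column 3 is -5 + 33 = 28.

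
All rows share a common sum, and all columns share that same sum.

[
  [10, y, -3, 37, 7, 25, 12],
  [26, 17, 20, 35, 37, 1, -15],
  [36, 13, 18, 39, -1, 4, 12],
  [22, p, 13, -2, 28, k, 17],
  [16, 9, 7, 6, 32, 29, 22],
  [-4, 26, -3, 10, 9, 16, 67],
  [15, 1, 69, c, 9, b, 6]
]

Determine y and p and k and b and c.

y = 33, p = 22, k = 21, b = 25, c = -4

Rows 2 and 3 both sum to 121, so that's the common total.
Row 1: 10 − 3 + 37 + 7 + 25 + 12 = 88, so its missing entry is 121 − 88 = 33.
Column 2: 33 + 17 + 13 + 9 + 26 + 1 = 99, so its missing entry is 121 − 99 = 22.
Column 4: 37 + 35 + 39 − 2 + 6 + 10 = 125, so its missing entry is 121 − 125 = -4.
Row 7: 15 + 1 + 69 − 4 + 9 + 6 = 96, so its missing entry is 121 − 96 = 25.
Row 4: 22 + 22 + 13 − 2 + 28 + 17 = 100, so its missing entry is 121 − 100 = 21.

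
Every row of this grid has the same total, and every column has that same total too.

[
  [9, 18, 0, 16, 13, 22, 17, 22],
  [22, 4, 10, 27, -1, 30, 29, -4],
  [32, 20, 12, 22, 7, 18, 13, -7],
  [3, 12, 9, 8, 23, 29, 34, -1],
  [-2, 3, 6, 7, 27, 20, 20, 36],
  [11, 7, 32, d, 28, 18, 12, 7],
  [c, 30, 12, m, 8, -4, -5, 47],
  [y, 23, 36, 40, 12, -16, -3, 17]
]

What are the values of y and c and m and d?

y = 8, c = 34, m = -5, d = 2

Rows 1 and 2 both sum to 117, so that's the common total.
The known cells in row 6 total 115, leaving 117 − 115 = 2 for the blank.
The known cells in column 4 total 122, leaving 117 − 122 = -5 for the blank.
The known cells in row 8 total 109, leaving 117 − 109 = 8 for the blank.
The known cells in row 7 total 83, leaving 117 − 83 = 34 for the blank.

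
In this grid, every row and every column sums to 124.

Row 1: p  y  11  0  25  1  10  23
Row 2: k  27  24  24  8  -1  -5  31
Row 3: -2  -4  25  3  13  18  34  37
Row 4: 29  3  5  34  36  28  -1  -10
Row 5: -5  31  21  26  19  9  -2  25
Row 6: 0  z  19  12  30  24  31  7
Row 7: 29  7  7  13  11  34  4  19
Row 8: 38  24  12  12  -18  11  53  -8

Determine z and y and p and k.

z = 1, y = 35, p = 19, k = 16

Row 2 has 27 + 24 + 24 + 8 − 1 − 5 + 31 = 108; the blank must be 124 − 108 = 16.
Row 6 has 0 + 19 + 12 + 30 + 24 + 31 + 7 = 123; the blank must be 124 − 123 = 1.
Column 2 has 27 − 4 + 3 + 31 + 1 + 7 + 24 = 89; the blank must be 124 − 89 = 35.
Row 1 has 35 + 11 + 0 + 25 + 1 + 10 + 23 = 105; the blank must be 124 − 105 = 19.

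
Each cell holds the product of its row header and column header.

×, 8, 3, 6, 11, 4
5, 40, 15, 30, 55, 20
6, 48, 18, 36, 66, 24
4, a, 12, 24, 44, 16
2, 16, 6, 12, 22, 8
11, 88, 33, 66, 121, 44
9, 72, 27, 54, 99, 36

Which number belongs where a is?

4 × 8 = 32.

32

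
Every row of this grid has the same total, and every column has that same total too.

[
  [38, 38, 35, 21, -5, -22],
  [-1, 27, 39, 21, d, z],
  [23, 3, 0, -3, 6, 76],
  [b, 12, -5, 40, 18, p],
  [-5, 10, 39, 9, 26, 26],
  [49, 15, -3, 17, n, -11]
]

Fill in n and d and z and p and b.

Rows 1 and 3 both sum to 105, so that's the common total.
Row 6: 49 + 15 − 3 + 17 − 11 = 67, so its missing entry is 105 − 67 = 38.
Column 5: -5 + 6 + 18 + 26 + 38 = 83, so its missing entry is 105 − 83 = 22.
Row 2: -1 + 27 + 39 + 21 + 22 = 108, so its missing entry is 105 − 108 = -3.
Column 1: 38 − 1 + 23 − 5 + 49 = 104, so its missing entry is 105 − 104 = 1.
Row 4: 1 + 12 − 5 + 40 + 18 = 66, so its missing entry is 105 − 66 = 39.

n = 38, d = 22, z = -3, p = 39, b = 1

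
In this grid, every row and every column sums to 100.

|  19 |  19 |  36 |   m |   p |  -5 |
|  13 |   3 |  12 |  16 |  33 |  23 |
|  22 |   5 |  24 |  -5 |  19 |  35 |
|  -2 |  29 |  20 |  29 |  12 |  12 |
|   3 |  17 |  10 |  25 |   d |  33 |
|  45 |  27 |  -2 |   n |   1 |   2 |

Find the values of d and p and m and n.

d = 12, p = 23, m = 8, n = 27

The known cells in row 5 total 88, leaving 100 − 88 = 12 for the blank.
The known cells in row 6 total 73, leaving 100 − 73 = 27 for the blank.
The known cells in column 4 total 92, leaving 100 − 92 = 8 for the blank.
The known cells in row 1 total 77, leaving 100 − 77 = 23 for the blank.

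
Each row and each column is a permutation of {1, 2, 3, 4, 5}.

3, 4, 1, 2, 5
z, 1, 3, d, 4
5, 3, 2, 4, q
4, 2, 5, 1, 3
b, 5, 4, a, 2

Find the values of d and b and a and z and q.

d = 5, b = 1, a = 3, z = 2, q = 1

Cell (3,5): row 3 already has {2, 3, 4, 5} → 1.
At (row 5, col 1): row 5 is missing {1, 3} and column 1 is missing {1, 2}, so the value is 1.
At (row 5, col 4): row 5 already has {1, 2, 4, 5}, so the value is 3.
For row 2, column 1: column 1 already has {1, 3, 4, 5}; that leaves 2.
Cell (2,4): row 2 already has {1, 2, 3, 4} → 5.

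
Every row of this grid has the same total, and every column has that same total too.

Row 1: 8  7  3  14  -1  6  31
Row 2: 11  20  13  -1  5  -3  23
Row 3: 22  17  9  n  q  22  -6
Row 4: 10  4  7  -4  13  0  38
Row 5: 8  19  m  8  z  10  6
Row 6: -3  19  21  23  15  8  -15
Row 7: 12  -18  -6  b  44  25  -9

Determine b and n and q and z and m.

Rows 1 and 2 both sum to 68, so that's the common total.
The known cells in column 3 total 47, leaving 68 − 47 = 21 for the blank.
The known cells in row 5 total 72, leaving 68 − 72 = -4 for the blank.
The known cells in column 5 total 72, leaving 68 − 72 = -4 for the blank.
The known cells in row 3 total 60, leaving 68 − 60 = 8 for the blank.
The known cells in row 7 total 48, leaving 68 − 48 = 20 for the blank.

b = 20, n = 8, q = -4, z = -4, m = 21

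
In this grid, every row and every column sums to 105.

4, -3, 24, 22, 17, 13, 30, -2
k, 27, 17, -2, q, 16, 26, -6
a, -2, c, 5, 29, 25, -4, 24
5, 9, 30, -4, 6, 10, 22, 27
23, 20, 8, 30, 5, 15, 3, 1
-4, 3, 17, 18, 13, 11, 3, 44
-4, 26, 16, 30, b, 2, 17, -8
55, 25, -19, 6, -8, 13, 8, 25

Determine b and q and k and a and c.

The known cells in row 7 total 79, leaving 105 − 79 = 26 for the blank.
The known cells in column 5 total 88, leaving 105 − 88 = 17 for the blank.
The known cells in column 3 total 93, leaving 105 − 93 = 12 for the blank.
The known cells in row 3 total 89, leaving 105 − 89 = 16 for the blank.
The known cells in row 2 total 95, leaving 105 − 95 = 10 for the blank.

b = 26, q = 17, k = 10, a = 16, c = 12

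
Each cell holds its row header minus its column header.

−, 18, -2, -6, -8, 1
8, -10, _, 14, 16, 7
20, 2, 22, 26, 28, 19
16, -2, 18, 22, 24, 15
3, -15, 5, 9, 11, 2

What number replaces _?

10

8 − (-2) = 10.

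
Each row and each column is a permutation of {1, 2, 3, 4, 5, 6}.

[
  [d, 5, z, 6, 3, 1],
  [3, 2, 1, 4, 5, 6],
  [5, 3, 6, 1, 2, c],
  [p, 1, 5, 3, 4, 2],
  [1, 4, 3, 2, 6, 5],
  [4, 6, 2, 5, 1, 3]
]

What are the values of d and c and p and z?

d = 2, c = 4, p = 6, z = 4

For row 1, column 3: column 3 already has {1, 2, 3, 5, 6}; that leaves 4.
Cell (3,6): row 3 already has {1, 2, 3, 5, 6} → 4.
At (row 4, col 1): row 4 already has {1, 2, 3, 4, 5}, so the value is 6.
At (row 1, col 1): row 1 already has {1, 3, 4, 5, 6}, so the value is 2.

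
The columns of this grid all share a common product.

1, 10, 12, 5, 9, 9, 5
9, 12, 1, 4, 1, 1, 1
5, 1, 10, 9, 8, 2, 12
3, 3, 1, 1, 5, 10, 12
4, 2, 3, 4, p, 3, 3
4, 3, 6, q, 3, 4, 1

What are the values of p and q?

Columns 2 and 6 each multiply to 2160, so every column has product 2160.
Column 5: 9×1×8×5×3 = 1080, so the missing entry is 2160 ÷ 1080 = 2.
Column 4: 5×4×9×1×4 = 720, so the missing entry is 2160 ÷ 720 = 3.

p = 2, q = 3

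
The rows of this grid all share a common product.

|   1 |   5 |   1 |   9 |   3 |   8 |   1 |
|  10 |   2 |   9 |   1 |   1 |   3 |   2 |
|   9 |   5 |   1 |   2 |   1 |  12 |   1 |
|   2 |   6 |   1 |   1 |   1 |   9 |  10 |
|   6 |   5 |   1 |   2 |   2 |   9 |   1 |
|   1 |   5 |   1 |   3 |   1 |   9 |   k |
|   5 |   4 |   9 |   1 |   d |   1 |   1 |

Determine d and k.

Rows 2 and 5 each multiply to 1080, so every row has product 1080.
Row 7: 5×4×9×1×1×1 = 180, so the missing entry is 1080 ÷ 180 = 6.
Row 6: 1×5×1×3×1×9 = 135, so the missing entry is 1080 ÷ 135 = 8.

d = 6, k = 8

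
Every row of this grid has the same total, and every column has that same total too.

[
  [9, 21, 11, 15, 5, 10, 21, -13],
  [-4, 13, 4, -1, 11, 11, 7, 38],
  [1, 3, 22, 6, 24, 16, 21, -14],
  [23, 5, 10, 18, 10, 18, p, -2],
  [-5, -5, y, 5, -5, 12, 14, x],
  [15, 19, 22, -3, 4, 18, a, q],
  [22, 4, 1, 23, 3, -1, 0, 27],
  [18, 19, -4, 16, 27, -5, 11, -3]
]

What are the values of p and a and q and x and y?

p = -3, a = 8, q = -4, x = 50, y = 13

Rows 1 and 2 both sum to 79, so that's the common total.
Column 3: 11 + 4 + 22 + 10 + 22 + 1 − 4 = 66, so its missing entry is 79 − 66 = 13.
Row 4: 23 + 5 + 10 + 18 + 10 + 18 − 2 = 82, so its missing entry is 79 − 82 = -3.
Column 7: 21 + 7 + 21 − 3 + 14 + 0 + 11 = 71, so its missing entry is 79 − 71 = 8.
Row 6: 15 + 19 + 22 − 3 + 4 + 18 + 8 = 83, so its missing entry is 79 − 83 = -4.
Row 5: -5 − 5 + 13 + 5 − 5 + 12 + 14 = 29, so its missing entry is 79 − 29 = 50.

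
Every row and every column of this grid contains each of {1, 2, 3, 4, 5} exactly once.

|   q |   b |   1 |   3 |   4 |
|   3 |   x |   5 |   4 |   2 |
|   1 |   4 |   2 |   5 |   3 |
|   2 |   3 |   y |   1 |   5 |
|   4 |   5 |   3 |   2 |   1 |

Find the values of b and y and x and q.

For row 2, column 2: row 2 already has {2, 3, 4, 5}; that leaves 1.
At (row 1, col 2): column 2 already has {1, 3, 4, 5}, so the value is 2.
Cell (4,3): row 4 already has {1, 2, 3, 5} → 4.
For row 1, column 1: row 1 already has {1, 2, 3, 4}; that leaves 5.

b = 2, y = 4, x = 1, q = 5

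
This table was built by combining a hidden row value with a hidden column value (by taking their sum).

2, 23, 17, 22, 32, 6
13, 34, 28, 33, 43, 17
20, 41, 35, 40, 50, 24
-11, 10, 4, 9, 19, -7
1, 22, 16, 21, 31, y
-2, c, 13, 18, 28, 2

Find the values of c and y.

c = 19, y = 5

The difference between any two rows is the same in every column — this is an addition table with the headers hidden.
Row 6 minus row 1 is 18 − 22 = -4, so its entry in column 2 is 23 + (-4) = 19.
Row 5 minus row 1 is 21 − 22 = -1, so its entry in column 6 is 6 + (-1) = 5.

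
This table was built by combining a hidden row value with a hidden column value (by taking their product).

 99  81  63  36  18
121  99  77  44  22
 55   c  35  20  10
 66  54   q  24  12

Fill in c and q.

c = 45, q = 42

Each row is a constant multiple of every other row — this is a multiplication table with the headers hidden.
Row 3 is 10/18 = 5/9 times row 1, so its entry in column 2 is 81 × 5/9 = 45.
Row 4 is 12/18 = 2/3 times row 1, so its entry in column 3 is 63 × 2/3 = 42.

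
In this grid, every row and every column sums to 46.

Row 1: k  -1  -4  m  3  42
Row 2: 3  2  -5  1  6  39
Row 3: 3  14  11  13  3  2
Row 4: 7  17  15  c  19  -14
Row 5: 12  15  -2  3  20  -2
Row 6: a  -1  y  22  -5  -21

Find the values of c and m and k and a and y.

c = 2, m = 5, k = 1, a = 20, y = 31

The known cells in row 4 total 44, leaving 46 − 44 = 2 for the blank.
The known cells in column 4 total 41, leaving 46 − 41 = 5 for the blank.
The known cells in row 1 total 45, leaving 46 − 45 = 1 for the blank.
The known cells in column 1 total 26, leaving 46 − 26 = 20 for the blank.
The known cells in row 6 total 15, leaving 46 − 15 = 31 for the blank.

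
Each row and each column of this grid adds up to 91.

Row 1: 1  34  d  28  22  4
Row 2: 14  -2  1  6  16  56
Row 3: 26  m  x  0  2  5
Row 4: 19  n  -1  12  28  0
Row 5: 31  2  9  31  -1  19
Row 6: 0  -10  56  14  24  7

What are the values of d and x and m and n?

d = 2, x = 24, m = 34, n = 33

Row 4: 19 − 1 + 12 + 28 + 0 = 58, so its missing entry is 91 − 58 = 33.
Row 1: 1 + 34 + 28 + 22 + 4 = 89, so its missing entry is 91 − 89 = 2.
Column 2: 34 − 2 + 33 + 2 − 10 = 57, so its missing entry is 91 − 57 = 34.
Row 3: 26 + 34 + 0 + 2 + 5 = 67, so its missing entry is 91 − 67 = 24.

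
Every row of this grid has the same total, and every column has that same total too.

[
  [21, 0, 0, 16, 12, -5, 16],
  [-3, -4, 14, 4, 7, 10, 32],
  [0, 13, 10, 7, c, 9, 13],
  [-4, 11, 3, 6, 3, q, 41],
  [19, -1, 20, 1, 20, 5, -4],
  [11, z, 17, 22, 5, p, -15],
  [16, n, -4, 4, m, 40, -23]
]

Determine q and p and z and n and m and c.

q = 0, p = 1, z = 19, n = 22, m = 5, c = 8

Rows 1 and 2 both sum to 60, so that's the common total.
The known cells in row 3 total 52, leaving 60 − 52 = 8 for the blank.
The known cells in column 5 total 55, leaving 60 − 55 = 5 for the blank.
The known cells in row 7 total 38, leaving 60 − 38 = 22 for the blank.
The known cells in column 2 total 41, leaving 60 − 41 = 19 for the blank.
The known cells in row 6 total 59, leaving 60 − 59 = 1 for the blank.
The known cells in row 4 total 60, leaving 60 − 60 = 0 for the blank.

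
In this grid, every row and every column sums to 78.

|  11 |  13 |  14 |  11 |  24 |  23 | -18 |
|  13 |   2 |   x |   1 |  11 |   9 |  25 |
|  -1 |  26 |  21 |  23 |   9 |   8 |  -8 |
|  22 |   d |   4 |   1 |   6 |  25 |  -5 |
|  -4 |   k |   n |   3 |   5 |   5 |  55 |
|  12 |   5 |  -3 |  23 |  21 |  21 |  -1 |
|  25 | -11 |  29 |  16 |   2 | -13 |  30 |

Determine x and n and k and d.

x = 17, n = -4, k = 18, d = 25

The known cells in row 4 total 53, leaving 78 − 53 = 25 for the blank.
The known cells in row 2 total 61, leaving 78 − 61 = 17 for the blank.
The known cells in column 2 total 60, leaving 78 − 60 = 18 for the blank.
The known cells in row 5 total 82, leaving 78 − 82 = -4 for the blank.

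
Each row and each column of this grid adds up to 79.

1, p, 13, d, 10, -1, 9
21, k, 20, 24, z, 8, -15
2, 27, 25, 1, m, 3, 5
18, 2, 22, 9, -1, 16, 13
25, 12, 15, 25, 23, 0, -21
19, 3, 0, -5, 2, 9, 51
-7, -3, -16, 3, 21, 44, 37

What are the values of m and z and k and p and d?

The known cells in row 3 total 63, leaving 79 − 63 = 16 for the blank.
The known cells in column 4 total 57, leaving 79 − 57 = 22 for the blank.
The known cells in row 1 total 54, leaving 79 − 54 = 25 for the blank.
The known cells in column 2 total 66, leaving 79 − 66 = 13 for the blank.
The known cells in row 2 total 71, leaving 79 − 71 = 8 for the blank.

m = 16, z = 8, k = 13, p = 25, d = 22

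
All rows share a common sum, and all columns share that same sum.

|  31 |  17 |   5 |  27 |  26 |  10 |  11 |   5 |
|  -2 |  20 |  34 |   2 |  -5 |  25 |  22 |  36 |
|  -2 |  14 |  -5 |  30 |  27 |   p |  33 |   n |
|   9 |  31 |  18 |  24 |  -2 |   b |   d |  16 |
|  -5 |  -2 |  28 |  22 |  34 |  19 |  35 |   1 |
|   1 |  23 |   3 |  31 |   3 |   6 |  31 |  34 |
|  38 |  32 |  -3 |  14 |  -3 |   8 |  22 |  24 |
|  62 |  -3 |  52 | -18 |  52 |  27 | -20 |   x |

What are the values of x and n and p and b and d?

Rows 1 and 2 both sum to 132, so that's the common total.
Row 8: 62 − 3 + 52 − 18 + 52 + 27 − 20 = 152, so its missing entry is 132 − 152 = -20.
Column 8: 5 + 36 + 16 + 1 + 34 + 24 − 20 = 96, so its missing entry is 132 − 96 = 36.
Column 7: 11 + 22 + 33 + 35 + 31 + 22 − 20 = 134, so its missing entry is 132 − 134 = -2.
Row 3: -2 + 14 − 5 + 30 + 27 + 33 + 36 = 133, so its missing entry is 132 − 133 = -1.
Row 4: 9 + 31 + 18 + 24 − 2 − 2 + 16 = 94, so its missing entry is 132 − 94 = 38.

x = -20, n = 36, p = -1, b = 38, d = -2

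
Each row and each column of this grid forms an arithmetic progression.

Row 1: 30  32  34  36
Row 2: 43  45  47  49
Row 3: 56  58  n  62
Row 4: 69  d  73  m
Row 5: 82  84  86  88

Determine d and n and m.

d = 71, n = 60, m = 75

Along each row the entries change by 2 per step; down each column they change by 13.
Row 4: from 69 at column 1, stepping by 2 to column 2 gives 71.
Row 3: from 56 at column 1, stepping by 2 to column 3 gives 60.
Row 4: from 69 at column 1, stepping by 2 to column 4 gives 75.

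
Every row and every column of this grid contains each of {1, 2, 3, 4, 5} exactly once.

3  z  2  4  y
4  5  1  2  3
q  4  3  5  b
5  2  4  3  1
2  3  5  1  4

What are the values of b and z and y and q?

For row 1, column 2: column 2 already has {2, 3, 4, 5}; that leaves 1.
At (row 1, col 5): row 1 already has {1, 2, 3, 4}, so the value is 5.
For row 3, column 5: column 5 already has {1, 3, 4, 5}; that leaves 2.
For row 3, column 1: row 3 already has {2, 3, 4, 5}; that leaves 1.

b = 2, z = 1, y = 5, q = 1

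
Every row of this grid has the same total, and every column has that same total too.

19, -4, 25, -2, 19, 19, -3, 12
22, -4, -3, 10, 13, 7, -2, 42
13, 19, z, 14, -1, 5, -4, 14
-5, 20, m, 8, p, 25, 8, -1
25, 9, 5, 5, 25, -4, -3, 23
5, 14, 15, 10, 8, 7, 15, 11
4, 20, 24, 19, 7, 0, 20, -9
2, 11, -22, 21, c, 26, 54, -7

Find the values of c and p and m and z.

Rows 1 and 2 both sum to 85, so that's the common total.
Row 8: 2 + 11 − 22 + 21 + 26 + 54 − 7 = 85, so its missing entry is 85 − 85 = 0.
Column 5: 19 + 13 − 1 + 25 + 8 + 7 + 0 = 71, so its missing entry is 85 − 71 = 14.
Row 4: -5 + 20 + 8 + 14 + 25 + 8 − 1 = 69, so its missing entry is 85 − 69 = 16.
Row 3: 13 + 19 + 14 − 1 + 5 − 4 + 14 = 60, so its missing entry is 85 − 60 = 25.

c = 0, p = 14, m = 16, z = 25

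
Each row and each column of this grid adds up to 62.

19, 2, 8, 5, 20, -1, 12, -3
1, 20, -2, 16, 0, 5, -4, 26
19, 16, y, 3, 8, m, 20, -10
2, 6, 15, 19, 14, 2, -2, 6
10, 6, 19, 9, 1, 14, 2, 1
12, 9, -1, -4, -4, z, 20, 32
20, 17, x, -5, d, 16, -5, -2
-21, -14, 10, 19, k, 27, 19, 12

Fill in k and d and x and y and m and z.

The known cells in row 8 total 52, leaving 62 − 52 = 10 for the blank.
The known cells in row 6 total 64, leaving 62 − 64 = -2 for the blank.
The known cells in column 5 total 49, leaving 62 − 49 = 13 for the blank.
The known cells in row 7 total 54, leaving 62 − 54 = 8 for the blank.
The known cells in column 3 total 57, leaving 62 − 57 = 5 for the blank.
The known cells in row 3 total 61, leaving 62 − 61 = 1 for the blank.

k = 10, d = 13, x = 8, y = 5, m = 1, z = -2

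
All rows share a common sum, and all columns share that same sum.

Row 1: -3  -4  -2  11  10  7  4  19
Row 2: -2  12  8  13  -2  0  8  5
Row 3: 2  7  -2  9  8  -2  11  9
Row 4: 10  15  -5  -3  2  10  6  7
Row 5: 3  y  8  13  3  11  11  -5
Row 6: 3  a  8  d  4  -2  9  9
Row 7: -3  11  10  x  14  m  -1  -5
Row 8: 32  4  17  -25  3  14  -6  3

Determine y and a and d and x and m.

Rows 1 and 2 both sum to 42, so that's the common total.
Column 6: 7 + 0 − 2 + 10 + 11 − 2 + 14 = 38, so its missing entry is 42 − 38 = 4.
Row 7: -3 + 11 + 10 + 14 + 4 − 1 − 5 = 30, so its missing entry is 42 − 30 = 12.
Column 4: 11 + 13 + 9 − 3 + 13 + 12 − 25 = 30, so its missing entry is 42 − 30 = 12.
Row 6: 3 + 8 + 12 + 4 − 2 + 9 + 9 = 43, so its missing entry is 42 − 43 = -1.
Row 5: 3 + 8 + 13 + 3 + 11 + 11 − 5 = 44, so its missing entry is 42 − 44 = -2.

y = -2, a = -1, d = 12, x = 12, m = 4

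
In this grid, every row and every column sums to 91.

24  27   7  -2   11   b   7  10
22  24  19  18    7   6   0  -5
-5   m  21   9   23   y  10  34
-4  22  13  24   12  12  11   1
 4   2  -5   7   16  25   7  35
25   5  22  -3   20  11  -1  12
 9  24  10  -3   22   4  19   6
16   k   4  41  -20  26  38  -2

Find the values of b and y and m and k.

The known cells in row 8 total 103, leaving 91 − 103 = -12 for the blank.
The known cells in column 2 total 92, leaving 91 − 92 = -1 for the blank.
The known cells in row 3 total 91, leaving 91 − 91 = 0 for the blank.
The known cells in row 1 total 84, leaving 91 − 84 = 7 for the blank.

b = 7, y = 0, m = -1, k = -12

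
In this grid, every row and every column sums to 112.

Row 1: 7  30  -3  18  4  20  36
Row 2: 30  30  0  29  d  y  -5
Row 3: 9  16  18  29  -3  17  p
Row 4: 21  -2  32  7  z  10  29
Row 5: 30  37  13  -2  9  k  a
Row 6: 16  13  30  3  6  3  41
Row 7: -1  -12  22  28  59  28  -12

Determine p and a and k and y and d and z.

Row 4: 21 − 2 + 32 + 7 + 10 + 29 = 97, so its missing entry is 112 − 97 = 15.
Column 5: 4 − 3 + 15 + 9 + 6 + 59 = 90, so its missing entry is 112 − 90 = 22.
Row 2: 30 + 30 + 0 + 29 + 22 − 5 = 106, so its missing entry is 112 − 106 = 6.
Column 6: 20 + 6 + 17 + 10 + 3 + 28 = 84, so its missing entry is 112 − 84 = 28.
Row 5: 30 + 37 + 13 − 2 + 9 + 28 = 115, so its missing entry is 112 − 115 = -3.
Row 3: 9 + 16 + 18 + 29 − 3 + 17 = 86, so its missing entry is 112 − 86 = 26.

p = 26, a = -3, k = 28, y = 6, d = 22, z = 15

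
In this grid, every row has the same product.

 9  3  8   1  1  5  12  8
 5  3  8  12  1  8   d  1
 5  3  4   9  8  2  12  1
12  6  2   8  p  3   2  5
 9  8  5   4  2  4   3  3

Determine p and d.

Rows 1 and 5 each multiply to 103680, so every row has product 103680.
Row 4: 12×6×2×8×3×2×5 = 34560, so the missing entry is 103680 ÷ 34560 = 3.
Row 2: 5×3×8×12×1×8×1 = 11520, so the missing entry is 103680 ÷ 11520 = 9.

p = 3, d = 9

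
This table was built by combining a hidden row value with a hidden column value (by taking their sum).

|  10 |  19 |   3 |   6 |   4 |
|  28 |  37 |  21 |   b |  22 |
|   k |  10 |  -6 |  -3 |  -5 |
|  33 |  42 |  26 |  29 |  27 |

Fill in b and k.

The difference between any two rows is the same in every column — this is an addition table with the headers hidden.
Row 2 minus row 1 is 22 − 4 = 18, so its entry in column 4 is 6 + 18 = 24.
Row 3 minus row 1 is -5 − 4 = -9, so its entry in column 1 is 10 + (-9) = 1.

b = 24, k = 1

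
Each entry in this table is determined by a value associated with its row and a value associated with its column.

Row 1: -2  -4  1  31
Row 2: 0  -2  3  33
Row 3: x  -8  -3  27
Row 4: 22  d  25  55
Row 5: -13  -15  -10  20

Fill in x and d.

x = -6, d = 20

The difference between any two rows is the same in every column — this is an addition table with the headers hidden.
Row 3 minus row 1 is 27 − 31 = -4, so its entry in column 1 is -2 + (-4) = -6.
Row 4 minus row 1 is 55 − 31 = 24, so its entry in column 2 is -4 + 24 = 20.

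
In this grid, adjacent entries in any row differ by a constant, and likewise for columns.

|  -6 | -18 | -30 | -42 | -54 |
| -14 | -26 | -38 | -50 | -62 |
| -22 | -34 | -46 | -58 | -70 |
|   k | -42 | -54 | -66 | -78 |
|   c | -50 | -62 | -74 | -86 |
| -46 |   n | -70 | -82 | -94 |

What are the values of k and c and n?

k = -30, c = -38, n = -58

Along each row the entries change by -12 per step; down each column they change by -8.
Row 4: from -42 at column 2, stepping by -12 to column 1 gives -30.
Row 5: from -50 at column 2, stepping by -12 to column 1 gives -38.
Row 6: from -46 at column 1, stepping by -12 to column 2 gives -58.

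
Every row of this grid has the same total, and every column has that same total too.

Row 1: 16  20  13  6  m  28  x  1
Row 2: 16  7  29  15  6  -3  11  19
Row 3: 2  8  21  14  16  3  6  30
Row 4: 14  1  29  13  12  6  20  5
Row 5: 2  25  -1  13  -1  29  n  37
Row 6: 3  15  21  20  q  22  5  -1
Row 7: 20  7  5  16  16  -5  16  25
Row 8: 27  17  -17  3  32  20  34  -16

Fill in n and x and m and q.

Rows 2 and 3 both sum to 100, so that's the common total.
The known cells in row 6 total 85, leaving 100 − 85 = 15 for the blank.
The known cells in row 5 total 104, leaving 100 − 104 = -4 for the blank.
The known cells in column 5 total 96, leaving 100 − 96 = 4 for the blank.
The known cells in row 1 total 88, leaving 100 − 88 = 12 for the blank.

n = -4, x = 12, m = 4, q = 15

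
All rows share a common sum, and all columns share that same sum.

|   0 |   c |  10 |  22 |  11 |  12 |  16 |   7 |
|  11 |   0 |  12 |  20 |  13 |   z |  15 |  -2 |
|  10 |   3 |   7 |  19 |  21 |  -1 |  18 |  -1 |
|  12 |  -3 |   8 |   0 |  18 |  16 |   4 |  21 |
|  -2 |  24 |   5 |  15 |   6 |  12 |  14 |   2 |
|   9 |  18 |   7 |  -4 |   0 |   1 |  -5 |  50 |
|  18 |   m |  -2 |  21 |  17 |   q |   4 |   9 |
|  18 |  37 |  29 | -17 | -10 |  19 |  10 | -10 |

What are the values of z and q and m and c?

Rows 3 and 4 both sum to 76, so that's the common total.
Row 1 has 0 + 10 + 22 + 11 + 12 + 16 + 7 = 78; the blank must be 76 − 78 = -2.
Column 2 has -2 + 0 + 3 − 3 + 24 + 18 + 37 = 77; the blank must be 76 − 77 = -1.
Row 7 has 18 − 1 − 2 + 21 + 17 + 4 + 9 = 66; the blank must be 76 − 66 = 10.
Row 2 has 11 + 0 + 12 + 20 + 13 + 15 − 2 = 69; the blank must be 76 − 69 = 7.

z = 7, q = 10, m = -1, c = -2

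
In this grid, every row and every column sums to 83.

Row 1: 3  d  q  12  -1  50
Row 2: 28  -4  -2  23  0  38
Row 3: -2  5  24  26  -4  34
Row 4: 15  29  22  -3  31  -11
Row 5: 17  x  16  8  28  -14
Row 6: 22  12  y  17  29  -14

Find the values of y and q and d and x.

y = 17, q = 6, d = 13, x = 28

The known cells in row 5 total 55, leaving 83 − 55 = 28 for the blank.
The known cells in column 2 total 70, leaving 83 − 70 = 13 for the blank.
The known cells in row 1 total 77, leaving 83 − 77 = 6 for the blank.
The known cells in row 6 total 66, leaving 83 − 66 = 17 for the blank.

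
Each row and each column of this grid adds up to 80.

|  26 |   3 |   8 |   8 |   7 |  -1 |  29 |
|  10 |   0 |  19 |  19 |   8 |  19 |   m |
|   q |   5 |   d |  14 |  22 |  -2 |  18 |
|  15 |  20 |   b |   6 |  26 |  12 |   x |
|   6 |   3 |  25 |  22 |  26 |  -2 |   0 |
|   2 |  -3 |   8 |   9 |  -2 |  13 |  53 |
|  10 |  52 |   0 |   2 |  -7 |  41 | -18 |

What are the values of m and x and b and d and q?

m = 5, x = -7, b = 8, d = 12, q = 11

Column 1: 26 + 10 + 15 + 6 + 2 + 10 = 69, so its missing entry is 80 − 69 = 11.
Row 3: 11 + 5 + 14 + 22 − 2 + 18 = 68, so its missing entry is 80 − 68 = 12.
Row 2: 10 + 0 + 19 + 19 + 8 + 19 = 75, so its missing entry is 80 − 75 = 5.
Column 7: 29 + 5 + 18 + 0 + 53 − 18 = 87, so its missing entry is 80 − 87 = -7.
Row 4: 15 + 20 + 6 + 26 + 12 − 7 = 72, so its missing entry is 80 − 72 = 8.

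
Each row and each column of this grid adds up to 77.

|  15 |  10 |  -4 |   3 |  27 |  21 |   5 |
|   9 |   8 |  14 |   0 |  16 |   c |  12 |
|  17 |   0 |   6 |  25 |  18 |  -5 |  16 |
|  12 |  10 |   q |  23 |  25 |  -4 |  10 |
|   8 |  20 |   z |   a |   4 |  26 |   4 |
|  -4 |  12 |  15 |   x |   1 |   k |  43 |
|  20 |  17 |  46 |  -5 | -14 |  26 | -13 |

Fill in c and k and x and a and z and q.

Row 2 has 9 + 8 + 14 + 0 + 16 + 12 = 59; the blank must be 77 − 59 = 18.
Column 6 has 21 + 18 − 5 − 4 + 26 + 26 = 82; the blank must be 77 − 82 = -5.
Row 6 has -4 + 12 + 15 + 1 − 5 + 43 = 62; the blank must be 77 − 62 = 15.
Column 4 has 3 + 0 + 25 + 23 + 15 − 5 = 61; the blank must be 77 − 61 = 16.
Row 5 has 8 + 20 + 16 + 4 + 26 + 4 = 78; the blank must be 77 − 78 = -1.
Row 4 has 12 + 10 + 23 + 25 − 4 + 10 = 76; the blank must be 77 − 76 = 1.

c = 18, k = -5, x = 15, a = 16, z = -1, q = 1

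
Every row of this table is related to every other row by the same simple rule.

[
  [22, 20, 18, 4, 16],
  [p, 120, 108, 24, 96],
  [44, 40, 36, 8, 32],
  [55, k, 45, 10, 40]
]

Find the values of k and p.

Each row is a constant multiple of every other row — this is a multiplication table with the headers hidden.
Row 4 is 45/18 = 5/2 times row 1, so its entry in column 2 is 20 × 5/2 = 50.
Row 2 is 108/18 = 6/1 times row 1, so its entry in column 1 is 22 × 6/1 = 132.

k = 50, p = 132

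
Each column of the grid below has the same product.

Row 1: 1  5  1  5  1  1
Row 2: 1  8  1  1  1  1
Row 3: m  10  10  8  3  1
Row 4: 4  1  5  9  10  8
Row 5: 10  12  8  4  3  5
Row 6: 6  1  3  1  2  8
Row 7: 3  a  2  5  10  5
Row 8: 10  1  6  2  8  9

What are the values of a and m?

Columns 3 and 5 each multiply to 14400, so every column has product 14400.
Column 2: 5×8×10×1×12×1×1 = 4800, so the missing entry is 14400 ÷ 4800 = 3.
Column 1: 1×1×4×10×6×3×10 = 7200, so the missing entry is 14400 ÷ 7200 = 2.

a = 3, m = 2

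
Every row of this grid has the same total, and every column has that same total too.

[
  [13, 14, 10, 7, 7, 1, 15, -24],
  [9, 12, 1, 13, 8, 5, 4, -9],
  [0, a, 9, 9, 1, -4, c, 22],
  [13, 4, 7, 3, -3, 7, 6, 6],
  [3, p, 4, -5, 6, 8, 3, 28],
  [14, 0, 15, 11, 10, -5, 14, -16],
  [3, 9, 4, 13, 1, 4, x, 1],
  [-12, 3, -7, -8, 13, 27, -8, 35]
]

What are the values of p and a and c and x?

p = -4, a = 5, c = 1, x = 8

Rows 1 and 2 both sum to 43, so that's the common total.
Row 7: 3 + 9 + 4 + 13 + 1 + 4 + 1 = 35, so its missing entry is 43 − 35 = 8.
Row 5: 3 + 4 − 5 + 6 + 8 + 3 + 28 = 47, so its missing entry is 43 − 47 = -4.
Column 2: 14 + 12 + 4 − 4 + 0 + 9 + 3 = 38, so its missing entry is 43 − 38 = 5.
Row 3: 0 + 5 + 9 + 9 + 1 − 4 + 22 = 42, so its missing entry is 43 − 42 = 1.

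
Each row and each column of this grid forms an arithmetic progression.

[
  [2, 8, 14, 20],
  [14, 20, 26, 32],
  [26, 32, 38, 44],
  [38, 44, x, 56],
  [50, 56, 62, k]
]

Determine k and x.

k = 68, x = 50

Along each row the entries change by 6 per step; down each column they change by 12.
Row 5: from 50 at column 1, stepping by 6 to column 4 gives 68.
Row 4: from 38 at column 1, stepping by 6 to column 3 gives 50.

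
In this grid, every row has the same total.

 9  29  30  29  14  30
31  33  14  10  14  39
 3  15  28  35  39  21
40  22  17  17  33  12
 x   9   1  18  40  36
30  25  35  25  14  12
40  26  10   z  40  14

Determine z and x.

z = 11, x = 37

Row 3 sums to 141 and so does row 4; that's the common total.
In row 7 the known cells total 130, leaving 141 − 130 = 11.
In row 5 the known cells total 104, leaving 141 − 104 = 37.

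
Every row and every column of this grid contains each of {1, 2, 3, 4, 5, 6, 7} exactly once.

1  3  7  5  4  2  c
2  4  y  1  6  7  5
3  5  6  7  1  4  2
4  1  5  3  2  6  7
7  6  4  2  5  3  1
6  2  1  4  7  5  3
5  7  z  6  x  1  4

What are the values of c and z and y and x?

For row 2, column 3: row 2 already has {1, 2, 4, 5, 6, 7}; that leaves 3.
For row 7, column 3: column 3 already has {1, 3, 4, 5, 6, 7}; that leaves 2.
For row 7, column 5: row 7 already has {1, 2, 4, 5, 6, 7}; that leaves 3.
At (row 1, col 7): row 1 already has {1, 2, 3, 4, 5, 7}, so the value is 6.

c = 6, z = 2, y = 3, x = 3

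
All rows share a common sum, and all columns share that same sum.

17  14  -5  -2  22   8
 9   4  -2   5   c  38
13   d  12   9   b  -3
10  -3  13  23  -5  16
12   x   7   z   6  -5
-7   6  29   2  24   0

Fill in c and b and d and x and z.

Rows 1 and 4 both sum to 54, so that's the common total.
Column 4: -2 + 5 + 9 + 23 + 2 = 37, so its missing entry is 54 − 37 = 17.
Row 2: 9 + 4 − 2 + 5 + 38 = 54, so its missing entry is 54 − 54 = 0.
Column 5: 22 + 0 − 5 + 6 + 24 = 47, so its missing entry is 54 − 47 = 7.
Row 3: 13 + 12 + 9 + 7 − 3 = 38, so its missing entry is 54 − 38 = 16.
Row 5: 12 + 7 + 17 + 6 − 5 = 37, so its missing entry is 54 − 37 = 17.

c = 0, b = 7, d = 16, x = 17, z = 17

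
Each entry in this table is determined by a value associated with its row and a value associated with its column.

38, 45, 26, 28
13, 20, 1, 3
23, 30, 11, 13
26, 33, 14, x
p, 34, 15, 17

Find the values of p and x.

The difference between any two rows is the same in every column — this is an addition table with the headers hidden.
Row 5 minus row 1 is 34 − 45 = -11, so its entry in column 1 is 38 + (-11) = 27.
Row 4 minus row 1 is 33 − 45 = -12, so its entry in column 4 is 28 + (-12) = 16.

p = 27, x = 16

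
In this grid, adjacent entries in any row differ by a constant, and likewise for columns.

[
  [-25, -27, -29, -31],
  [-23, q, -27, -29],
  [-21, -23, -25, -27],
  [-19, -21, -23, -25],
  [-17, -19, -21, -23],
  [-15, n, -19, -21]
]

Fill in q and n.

Along each row the entries change by -2 per step; down each column they change by 2.
Row 2: from -23 at column 1, stepping by -2 to column 2 gives -25.
Row 6: from -15 at column 1, stepping by -2 to column 2 gives -17.

q = -25, n = -17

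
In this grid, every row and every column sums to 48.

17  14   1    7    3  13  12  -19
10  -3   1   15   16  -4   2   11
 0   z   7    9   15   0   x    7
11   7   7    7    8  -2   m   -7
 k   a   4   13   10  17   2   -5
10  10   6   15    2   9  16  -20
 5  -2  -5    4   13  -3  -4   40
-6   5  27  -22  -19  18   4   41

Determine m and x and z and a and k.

m = 17, x = -1, z = 11, a = 6, k = 1

Column 1 has 17 + 10 + 0 + 11 + 10 + 5 − 6 = 47; the blank must be 48 − 47 = 1.
Row 4 has 11 + 7 + 7 + 7 + 8 − 2 − 7 = 31; the blank must be 48 − 31 = 17.
Column 7 has 12 + 2 + 17 + 2 + 16 − 4 + 4 = 49; the blank must be 48 − 49 = -1.
Row 3 has 0 + 7 + 9 + 15 + 0 − 1 + 7 = 37; the blank must be 48 − 37 = 11.
Row 5 has 1 + 4 + 13 + 10 + 17 + 2 − 5 = 42; the blank must be 48 − 42 = 6.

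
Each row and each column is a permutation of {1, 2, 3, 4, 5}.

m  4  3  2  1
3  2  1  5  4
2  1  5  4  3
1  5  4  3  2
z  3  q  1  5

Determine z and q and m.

z = 4, q = 2, m = 5

At (row 5, col 3): column 3 already has {1, 3, 4, 5}, so the value is 2.
For row 5, column 1: row 5 already has {1, 2, 3, 5}; that leaves 4.
For row 1, column 1: row 1 already has {1, 2, 3, 4}; that leaves 5.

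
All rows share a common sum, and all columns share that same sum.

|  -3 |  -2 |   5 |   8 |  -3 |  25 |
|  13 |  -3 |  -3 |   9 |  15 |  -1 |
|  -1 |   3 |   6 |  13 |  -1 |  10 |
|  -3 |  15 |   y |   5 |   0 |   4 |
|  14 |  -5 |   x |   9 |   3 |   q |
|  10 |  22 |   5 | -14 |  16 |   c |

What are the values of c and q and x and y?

c = -9, q = 1, x = 8, y = 9

Rows 1 and 2 both sum to 30, so that's the common total.
Row 6: 10 + 22 + 5 − 14 + 16 = 39, so its missing entry is 30 − 39 = -9.
Column 6: 25 − 1 + 10 + 4 − 9 = 29, so its missing entry is 30 − 29 = 1.
Row 4: -3 + 15 + 5 + 0 + 4 = 21, so its missing entry is 30 − 21 = 9.
Row 5: 14 − 5 + 9 + 3 + 1 = 22, so its missing entry is 30 − 22 = 8.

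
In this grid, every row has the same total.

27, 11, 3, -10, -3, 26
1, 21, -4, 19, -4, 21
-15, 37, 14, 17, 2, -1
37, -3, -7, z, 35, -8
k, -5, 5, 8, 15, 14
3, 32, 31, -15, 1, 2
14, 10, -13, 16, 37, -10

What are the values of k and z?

The complete rows each total 54.
Row 5 is missing 54 − 37 = 17 (since -5 + 5 + 8 + 15 + 14 = 37).
Row 4 is missing 54 − 54 = 0 (since 37 − 3 − 7 + 35 − 8 = 54).

k = 17, z = 0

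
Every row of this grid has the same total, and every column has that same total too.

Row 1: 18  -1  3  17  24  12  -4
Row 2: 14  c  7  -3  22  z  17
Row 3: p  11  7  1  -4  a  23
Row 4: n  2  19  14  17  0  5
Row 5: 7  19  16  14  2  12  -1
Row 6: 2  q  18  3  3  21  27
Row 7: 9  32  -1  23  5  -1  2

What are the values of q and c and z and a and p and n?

Rows 1 and 5 both sum to 69, so that's the common total.
Row 6 has 2 + 18 + 3 + 3 + 21 + 27 = 74; the blank must be 69 − 74 = -5.
Column 2 has -1 + 11 + 2 + 19 − 5 + 32 = 58; the blank must be 69 − 58 = 11.
Row 2 has 14 + 11 + 7 − 3 + 22 + 17 = 68; the blank must be 69 − 68 = 1.
Row 4 has 2 + 19 + 14 + 17 + 0 + 5 = 57; the blank must be 69 − 57 = 12.
Column 1 has 18 + 14 + 12 + 7 + 2 + 9 = 62; the blank must be 69 − 62 = 7.
Row 3 has 7 + 11 + 7 + 1 − 4 + 23 = 45; the blank must be 69 − 45 = 24.

q = -5, c = 11, z = 1, a = 24, p = 7, n = 12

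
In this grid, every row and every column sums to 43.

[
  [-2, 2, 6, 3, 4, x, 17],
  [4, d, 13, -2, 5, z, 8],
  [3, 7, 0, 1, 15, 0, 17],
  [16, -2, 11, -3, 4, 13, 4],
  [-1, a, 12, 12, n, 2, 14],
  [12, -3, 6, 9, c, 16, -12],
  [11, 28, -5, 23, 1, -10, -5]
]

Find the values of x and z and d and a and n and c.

x = 13, z = 9, d = 6, a = 5, n = -1, c = 15

Row 6 has 12 − 3 + 6 + 9 + 16 − 12 = 28; the blank must be 43 − 28 = 15.
Column 5 has 4 + 5 + 15 + 4 + 15 + 1 = 44; the blank must be 43 − 44 = -1.
Row 1 has -2 + 2 + 6 + 3 + 4 + 17 = 30; the blank must be 43 − 30 = 13.
Column 6 has 13 + 0 + 13 + 2 + 16 − 10 = 34; the blank must be 43 − 34 = 9.
Row 2 has 4 + 13 − 2 + 5 + 9 + 8 = 37; the blank must be 43 − 37 = 6.
Row 5 has -1 + 12 + 12 − 1 + 2 + 14 = 38; the blank must be 43 − 38 = 5.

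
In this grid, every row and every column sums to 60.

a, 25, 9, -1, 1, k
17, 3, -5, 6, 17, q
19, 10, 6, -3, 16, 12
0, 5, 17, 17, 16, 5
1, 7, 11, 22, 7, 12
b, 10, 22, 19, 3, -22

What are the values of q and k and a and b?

q = 22, k = 31, a = -5, b = 28

The known cells in row 6 total 32, leaving 60 − 32 = 28 for the blank.
The known cells in column 1 total 65, leaving 60 − 65 = -5 for the blank.
The known cells in row 1 total 29, leaving 60 − 29 = 31 for the blank.
The known cells in row 2 total 38, leaving 60 − 38 = 22 for the blank.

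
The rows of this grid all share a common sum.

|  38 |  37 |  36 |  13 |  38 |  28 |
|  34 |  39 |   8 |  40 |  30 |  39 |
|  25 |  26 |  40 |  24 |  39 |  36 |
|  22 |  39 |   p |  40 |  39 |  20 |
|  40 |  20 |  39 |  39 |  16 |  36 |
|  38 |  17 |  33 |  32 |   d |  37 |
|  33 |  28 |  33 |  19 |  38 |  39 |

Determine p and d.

p = 30, d = 33

Row 3 sums to 190 and so does row 5; that's the common total.
In row 4 the known cells total 160, leaving 190 − 160 = 30.
In row 6 the known cells total 157, leaving 190 − 157 = 33.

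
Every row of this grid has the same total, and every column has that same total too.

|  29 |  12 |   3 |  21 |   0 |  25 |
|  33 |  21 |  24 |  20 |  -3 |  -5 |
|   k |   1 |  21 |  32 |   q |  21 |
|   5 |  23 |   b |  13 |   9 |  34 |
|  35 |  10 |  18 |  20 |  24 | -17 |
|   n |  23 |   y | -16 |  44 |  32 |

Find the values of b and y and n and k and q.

Rows 1 and 2 both sum to 90, so that's the common total.
Column 5: 0 − 3 + 9 + 24 + 44 = 74, so its missing entry is 90 − 74 = 16.
Row 3: 1 + 21 + 32 + 16 + 21 = 91, so its missing entry is 90 − 91 = -1.
Column 1: 29 + 33 − 1 + 5 + 35 = 101, so its missing entry is 90 − 101 = -11.
Row 4: 5 + 23 + 13 + 9 + 34 = 84, so its missing entry is 90 − 84 = 6.
Row 6: -11 + 23 − 16 + 44 + 32 = 72, so its missing entry is 90 − 72 = 18.

b = 6, y = 18, n = -11, k = -1, q = 16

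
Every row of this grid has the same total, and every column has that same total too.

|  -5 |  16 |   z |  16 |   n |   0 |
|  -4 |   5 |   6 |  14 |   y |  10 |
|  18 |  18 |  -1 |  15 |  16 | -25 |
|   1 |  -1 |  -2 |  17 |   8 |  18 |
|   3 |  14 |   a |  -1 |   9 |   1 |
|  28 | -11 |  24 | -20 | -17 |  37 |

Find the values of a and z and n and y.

a = 15, z = -1, n = 15, y = 10

Rows 3 and 4 both sum to 41, so that's the common total.
Row 2 has -4 + 5 + 6 + 14 + 10 = 31; the blank must be 41 − 31 = 10.
Column 5 has 10 + 16 + 8 + 9 − 17 = 26; the blank must be 41 − 26 = 15.
Row 1 has -5 + 16 + 16 + 15 + 0 = 42; the blank must be 41 − 42 = -1.
Row 5 has 3 + 14 − 1 + 9 + 1 = 26; the blank must be 41 − 26 = 15.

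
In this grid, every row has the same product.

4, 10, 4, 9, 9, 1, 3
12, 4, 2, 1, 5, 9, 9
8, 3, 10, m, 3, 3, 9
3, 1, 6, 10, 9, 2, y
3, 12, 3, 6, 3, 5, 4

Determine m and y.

Rows 1 and 5 each multiply to 38880, so every row has product 38880.
Row 3: 8×3×10×3×3×9 = 19440, so the missing entry is 38880 ÷ 19440 = 2.
Row 4: 3×1×6×10×9×2 = 3240, so the missing entry is 38880 ÷ 3240 = 12.

m = 2, y = 12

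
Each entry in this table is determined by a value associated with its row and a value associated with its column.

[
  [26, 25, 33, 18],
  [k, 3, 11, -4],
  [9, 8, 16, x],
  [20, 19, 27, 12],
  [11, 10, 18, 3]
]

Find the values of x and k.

x = 1, k = 4

The difference between any two rows is the same in every column — this is an addition table with the headers hidden.
Row 3 minus row 1 is 8 − 25 = -17, so its entry in column 4 is 18 + (-17) = 1.
Row 2 minus row 1 is 3 − 25 = -22, so its entry in column 1 is 26 + (-22) = 4.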